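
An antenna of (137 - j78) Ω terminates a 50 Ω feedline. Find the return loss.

Γ = (87 − j78)/(187 − j78), |Γ| = 0.577
RL = −20·log₁₀|Γ| = −20·log₁₀(0.577)

RL ≈ 4.78 dB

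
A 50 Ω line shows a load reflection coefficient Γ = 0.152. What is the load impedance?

Z_L ≈ 67.9 Ω

Z_L = Z_0·(1 + Γ)/(1 − Γ) = 50·(1.15)/(0.848)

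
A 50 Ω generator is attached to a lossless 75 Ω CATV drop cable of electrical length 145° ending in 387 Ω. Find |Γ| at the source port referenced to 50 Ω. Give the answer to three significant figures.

|Γ| ≈ 0.728

tan(βl) = -0.7
Z_in = Z_0·(Z_L + jZ_0·tanβl)/(Z_0 + jZ_L·tanβl) = 41 + j95.8 Ω
Γ_s = (Z_in − Z_s)/(Z_in + Z_s) = (-8.96 + j95.8)/(91 + j95.8), |Γ_s| = 0.728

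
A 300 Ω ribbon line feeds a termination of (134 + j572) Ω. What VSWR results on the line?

VSWR ≈ 10.7

Γ = (Z_L − Z_0)/(Z_L + Z_0) = (-166 + j572)/(434 + j572)
|Γ| = 596/718 = 0.83
VSWR = (1 + |Γ|)/(1 − |Γ|) = 1.83/0.17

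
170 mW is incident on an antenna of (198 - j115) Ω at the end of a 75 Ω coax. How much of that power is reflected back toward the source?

P_reflected ≈ 54.9 mW

|Γ| = |(123 − j115)/(273 − j115)| = 0.568
|Γ|² = 0.323
P_refl = |Γ|²·P_inc = 54.9 mW, P_del = (1 − |Γ|²)·P_inc = 115 mW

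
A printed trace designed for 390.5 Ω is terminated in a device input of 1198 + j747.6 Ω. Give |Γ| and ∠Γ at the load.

Γ ≈ 0.627 ∠ 17.6°

Γ = (Z_L − Z_0)/(Z_L + Z_0) = (807.5 + j747.6)/(1588 + j747.6)
|Γ| = 1100/1760 = 0.627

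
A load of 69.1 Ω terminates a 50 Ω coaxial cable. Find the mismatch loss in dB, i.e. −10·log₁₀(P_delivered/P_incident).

mismatch loss ≈ 0.113 dB

Γ = (69.1 − 50)/(69.1 + 50) = 0.16
|Γ|² = 0.0257, so P_del/P_inc = 1 − |Γ|² = 0.974
ML = −10·log₁₀(1 − |Γ|²)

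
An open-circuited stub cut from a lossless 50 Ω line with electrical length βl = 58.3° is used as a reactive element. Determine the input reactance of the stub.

tan(βl) = 1.62
For an open-circuited stub, Z_in = −jZ_0·cot(βl) = −jZ_0/tan(βl)

X_in ≈ -30.9 Ω (capacitive)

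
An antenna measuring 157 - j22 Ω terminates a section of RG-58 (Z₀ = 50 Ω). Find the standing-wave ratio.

Γ = (Z_L − Z_0)/(Z_L + Z_0) = (107 − j22)/(207 − j22)
|Γ| = 109/208 = 0.525
VSWR = (1 + |Γ|)/(1 − |Γ|) = 1.52/0.475

VSWR ≈ 3.21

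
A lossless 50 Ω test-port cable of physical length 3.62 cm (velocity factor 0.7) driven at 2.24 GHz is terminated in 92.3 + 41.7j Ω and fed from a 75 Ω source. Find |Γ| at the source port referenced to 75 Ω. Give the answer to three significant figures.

|Γ| ≈ 0.491

λ = v/f = 0.7·c / 2.24 GHz = 0.0938 m
βl = 2π·l/λ = 2π × 0.386 = 139°
tan(βl) = -0.869
Z_in = Z_0·(Z_L + jZ_0·tanβl)/(Z_0 + jZ_L·tanβl) = 29.2 + j26.1 Ω
Γ_s = (Z_in − Z_s)/(Z_in + Z_s) = (-45.8 + j26.1)/(104 + j26.1), |Γ_s| = 0.491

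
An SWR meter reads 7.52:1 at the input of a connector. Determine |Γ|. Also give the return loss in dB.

|Γ| ≈ 0.765; return loss ≈ 2.32 dB

|Γ| = (S − 1)/(S + 1) = (7.52 − 1)/(7.52 + 1) = 6.52/8.52
RL = −20·log₁₀|Γ| = −20·log₁₀(0.765)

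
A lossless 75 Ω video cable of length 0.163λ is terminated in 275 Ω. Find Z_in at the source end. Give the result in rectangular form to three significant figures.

βl = 2π × 0.163 = 58.7°
tan(βl) = tan(58.7°) = 1.64
Z_in = Z_0·(Z_L + jZ_0·tanβl)/(Z_0 + jZ_L·tanβl)
     = 75·(275 + j123)/(75 + j452)

Z_in ≈ 27.3 − j41.1 Ω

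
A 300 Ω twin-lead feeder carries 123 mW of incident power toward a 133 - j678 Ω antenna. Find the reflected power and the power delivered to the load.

P_reflected ≈ 92.7 mW; P_delivered ≈ 30.3 mW

|Γ| = |(-167 − j678)/(433 − j678)| = 0.868
|Γ|² = 0.753
P_refl = |Γ|²·P_inc = 92.7 mW, P_del = (1 − |Γ|²)·P_inc = 30.3 mW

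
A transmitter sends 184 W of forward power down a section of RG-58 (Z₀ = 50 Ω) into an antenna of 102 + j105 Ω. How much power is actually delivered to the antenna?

P_delivered ≈ 110 W

|Γ| = |(52 + j105)/(152 + j105)| = 0.634
|Γ|² = 0.402
P_refl = |Γ|²·P_inc = 74 W, P_del = (1 − |Γ|²)·P_inc = 110 W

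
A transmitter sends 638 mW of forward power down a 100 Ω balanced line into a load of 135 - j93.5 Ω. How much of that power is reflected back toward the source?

|Γ| = |(35 − j93.5)/(235 − j93.5)| = 0.395
|Γ|² = 0.156
P_refl = |Γ|²·P_inc = 99.4 mW, P_del = (1 − |Γ|²)·P_inc = 539 mW

P_reflected ≈ 99.4 mW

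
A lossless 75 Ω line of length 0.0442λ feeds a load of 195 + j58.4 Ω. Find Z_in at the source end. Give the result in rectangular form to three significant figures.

Z_in ≈ 183 − j71.4 Ω

βl = 2π × 0.0442 = 15.9°
tan(βl) = tan(15.9°) = 0.285
Z_in = Z_0·(Z_L + jZ_0·tanβl)/(Z_0 + jZ_L·tanβl)
     = 75·(195 + j79.8)/(58.4 + j55.6)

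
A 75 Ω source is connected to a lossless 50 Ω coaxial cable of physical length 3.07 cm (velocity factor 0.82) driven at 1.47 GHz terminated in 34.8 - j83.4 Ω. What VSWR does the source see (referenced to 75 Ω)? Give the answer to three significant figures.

λ = v/f = 0.82·c / 1.47 GHz = 0.167 m
βl = 2π·l/λ = 2π × 0.183 = 66°
tan(βl) = 2.25
Z_in = Z_0·(Z_L + jZ_0·tanβl)/(Z_0 + jZ_L·tanβl) = 8.42 + j3.35 Ω
Γ_s = (Z_in − Z_s)/(Z_in + Z_s) = (-66.6 + j3.35)/(83.4 + j3.35), |Γ_s| = 0.798
VSWR = (1 + |Γ_s|)/(1 − |Γ_s|)

VSWR ≈ 8.92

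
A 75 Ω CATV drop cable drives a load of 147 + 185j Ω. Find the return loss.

RL ≈ 3.26 dB

Γ = (72 + j185)/(222 + j185), |Γ| = 0.687
RL = −20·log₁₀|Γ| = −20·log₁₀(0.687)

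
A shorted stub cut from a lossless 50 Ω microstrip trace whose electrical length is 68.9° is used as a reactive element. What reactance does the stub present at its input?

tan(βl) = 2.59
For a shorted stub, Z_in = jZ_0·tan(βl)

X_in ≈ 130 Ω (inductive)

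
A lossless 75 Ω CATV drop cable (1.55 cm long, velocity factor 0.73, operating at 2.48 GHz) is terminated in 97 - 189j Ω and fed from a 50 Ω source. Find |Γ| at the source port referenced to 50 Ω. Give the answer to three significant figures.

|Γ| ≈ 0.649

λ = v/f = 0.73·c / 2.48 GHz = 0.0883 m
βl = 2π·l/λ = 2π × 0.176 = 63.2°
tan(βl) = 1.98
Z_in = Z_0·(Z_L + jZ_0·tanβl)/(Z_0 + jZ_L·tanβl) = 11.2 − j11.6 Ω
Γ_s = (Z_in − Z_s)/(Z_in + Z_s) = (-38.8 − j11.6)/(61.2 − j11.6), |Γ_s| = 0.649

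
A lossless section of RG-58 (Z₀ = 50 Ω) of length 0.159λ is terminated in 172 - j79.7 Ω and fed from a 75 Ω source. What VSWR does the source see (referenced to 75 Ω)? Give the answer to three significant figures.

VSWR ≈ 5.69

βl = 2π × 0.159 = 57.2°
tan(βl) = 1.55
Z_in = Z_0·(Z_L + jZ_0·tanβl)/(Z_0 + jZ_L·tanβl) = 14.4 − j22.8 Ω
Γ_s = (Z_in − Z_s)/(Z_in + Z_s) = (-60.6 − j22.8)/(89.4 − j22.8), |Γ_s| = 0.701
VSWR = (1 + |Γ_s|)/(1 − |Γ_s|)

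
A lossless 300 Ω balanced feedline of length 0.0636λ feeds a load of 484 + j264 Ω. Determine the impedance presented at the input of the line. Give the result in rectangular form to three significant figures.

Z_in ≈ 664 − j98.1 Ω

βl = 2π × 0.0636 = 22.9°
tan(βl) = tan(22.9°) = 0.422
Z_in = Z_0·(Z_L + jZ_0·tanβl)/(Z_0 + jZ_L·tanβl)
     = 300·(484 + j391)/(189 + j204)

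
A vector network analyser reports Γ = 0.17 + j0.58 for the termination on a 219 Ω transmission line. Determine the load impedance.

Z_L ≈ 136 + j248 Ω

Z_L = Z_0·(1 + Γ)/(1 − Γ) = 219·(1.17 + j0.58)/(0.83 − j0.58)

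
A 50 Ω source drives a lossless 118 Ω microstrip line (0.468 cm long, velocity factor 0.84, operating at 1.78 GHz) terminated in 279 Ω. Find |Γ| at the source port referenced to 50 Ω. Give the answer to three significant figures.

λ = v/f = 0.84·c / 1.78 GHz = 0.142 m
βl = 2π·l/λ = 2π × 0.0331 = 11.9°
tan(βl) = 0.211
Z_in = Z_0·(Z_L + jZ_0·tanβl)/(Z_0 + jZ_L·tanβl) = 233 − j91.4 Ω
Γ_s = (Z_in − Z_s)/(Z_in + Z_s) = (183 − j91.4)/(283 − j91.4), |Γ_s| = 0.688

|Γ| ≈ 0.688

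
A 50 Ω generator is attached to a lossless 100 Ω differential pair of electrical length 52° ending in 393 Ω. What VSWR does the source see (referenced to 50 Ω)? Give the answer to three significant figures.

VSWR ≈ 4.33

tan(βl) = 1.28
Z_in = Z_0·(Z_L + jZ_0·tanβl)/(Z_0 + jZ_L·tanβl) = 39.4 − j70.3 Ω
Γ_s = (Z_in − Z_s)/(Z_in + Z_s) = (-10.6 − j70.3)/(89.4 − j70.3), |Γ_s| = 0.625
VSWR = (1 + |Γ_s|)/(1 − |Γ_s|)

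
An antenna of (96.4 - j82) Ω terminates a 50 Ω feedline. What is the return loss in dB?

RL ≈ 5.01 dB

Γ = (46.4 − j82)/(146.4 − j82), |Γ| = 0.561
RL = −20·log₁₀|Γ| = −20·log₁₀(0.561)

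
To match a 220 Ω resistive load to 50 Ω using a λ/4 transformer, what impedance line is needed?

Z_qwt ≈ 105 Ω

Z_qwt = √(Z_0·R_L) = √(50 × 220) = √11000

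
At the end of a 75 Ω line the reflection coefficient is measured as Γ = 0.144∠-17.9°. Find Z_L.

Z_L = Z_0·(1 + Γ)/(1 − Γ) = 75·(1.14 − j0.0443)/(0.863 + j0.0443)

Z_L ≈ 98.4 − j8.89 Ω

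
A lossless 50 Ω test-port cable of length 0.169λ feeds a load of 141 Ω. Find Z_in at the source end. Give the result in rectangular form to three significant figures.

Z_in ≈ 22.4 − j23.5 Ω

βl = 2π × 0.169 = 60.8°
tan(βl) = tan(60.8°) = 1.79
Z_in = Z_0·(Z_L + jZ_0·tanβl)/(Z_0 + jZ_L·tanβl)
     = 50·(141 + j89.6)/(50 + j253)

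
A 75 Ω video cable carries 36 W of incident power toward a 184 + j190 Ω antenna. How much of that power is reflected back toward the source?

|Γ| = |(109 + j190)/(259 + j190)| = 0.682
|Γ|² = 0.465
P_refl = |Γ|²·P_inc = 16.7 W, P_del = (1 − |Γ|²)·P_inc = 19.3 W

P_reflected ≈ 16.7 W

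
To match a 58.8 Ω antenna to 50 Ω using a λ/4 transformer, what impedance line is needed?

Z_qwt ≈ 54.2 Ω

Z_qwt = √(Z_0·R_L) = √(50 × 58.8) = √2940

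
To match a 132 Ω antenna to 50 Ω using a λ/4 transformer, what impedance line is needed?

Z_qwt ≈ 81.2 Ω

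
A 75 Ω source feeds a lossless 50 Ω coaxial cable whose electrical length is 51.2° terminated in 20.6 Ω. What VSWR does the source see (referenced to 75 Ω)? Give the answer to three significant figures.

VSWR ≈ 2.49

tan(βl) = 1.24
Z_in = Z_0·(Z_L + jZ_0·tanβl)/(Z_0 + jZ_L·tanβl) = 41.6 + j40.9 Ω
Γ_s = (Z_in − Z_s)/(Z_in + Z_s) = (-33.4 + j40.9)/(117 + j40.9), |Γ_s| = 0.428
VSWR = (1 + |Γ_s|)/(1 − |Γ_s|)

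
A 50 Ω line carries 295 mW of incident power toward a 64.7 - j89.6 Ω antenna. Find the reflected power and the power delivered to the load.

P_reflected ≈ 115 mW; P_delivered ≈ 180 mW

|Γ| = |(14.7 − j89.6)/(114.7 − j89.6)| = 0.624
|Γ|² = 0.389
P_refl = |Γ|²·P_inc = 115 mW, P_del = (1 − |Γ|²)·P_inc = 180 mW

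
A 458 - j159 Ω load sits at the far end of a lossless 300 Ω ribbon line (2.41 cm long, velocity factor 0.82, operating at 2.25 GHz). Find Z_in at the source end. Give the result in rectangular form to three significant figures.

λ = v/f = 0.82·c / 2.25 GHz = 0.109 m
βl = 2π·l/λ = 2π × 0.22 = 79.4°
tan(βl) = tan(79.4°) = 5.32
Z_in = Z_0·(Z_L + jZ_0·tanβl)/(Z_0 + jZ_L·tanβl)
     = 300·(458 + j1440)/(1150 + j2440)

Z_in ≈ 167 + j22 Ω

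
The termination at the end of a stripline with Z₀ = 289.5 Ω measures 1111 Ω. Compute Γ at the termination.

Γ = (Z_L − Z_0)/(Z_L + Z_0) = (1111 − 289.5)/(1111 + 289.5) = 821.5/1400

Γ = 0.587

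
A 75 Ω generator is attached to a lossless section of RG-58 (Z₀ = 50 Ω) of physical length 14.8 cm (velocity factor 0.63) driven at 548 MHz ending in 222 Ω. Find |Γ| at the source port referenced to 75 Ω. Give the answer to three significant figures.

|Γ| ≈ 0.572

λ = v/f = 0.63·c / 548 MHz = 0.345 m
βl = 2π·l/λ = 2π × 0.429 = 154°
tan(βl) = -0.477
Z_in = Z_0·(Z_L + jZ_0·tanβl)/(Z_0 + jZ_L·tanβl) = 49.6 + j81.3 Ω
Γ_s = (Z_in − Z_s)/(Z_in + Z_s) = (-25.4 + j81.3)/(125 + j81.3), |Γ_s| = 0.572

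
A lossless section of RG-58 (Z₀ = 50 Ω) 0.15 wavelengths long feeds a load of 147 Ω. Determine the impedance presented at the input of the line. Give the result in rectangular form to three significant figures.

βl = 2π × 0.15 = 54°
tan(βl) = tan(54°) = 1.38
Z_in = Z_0·(Z_L + jZ_0·tanβl)/(Z_0 + jZ_L·tanβl)
     = 50·(147 + j68.8)/(50 + j202)

Z_in ≈ 24.5 − j30.3 Ω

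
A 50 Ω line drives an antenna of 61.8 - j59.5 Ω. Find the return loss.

Γ = (11.8 − j59.5)/(111.8 − j59.5), |Γ| = 0.479
RL = −20·log₁₀|Γ| = −20·log₁₀(0.479)

RL ≈ 6.39 dB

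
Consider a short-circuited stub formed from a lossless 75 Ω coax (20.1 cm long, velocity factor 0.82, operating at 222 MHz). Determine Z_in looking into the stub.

λ = v/f = 0.82·c / 222 MHz = 1.11 m
βl = 2π·l/λ = 2π × 0.181 = 65.3°
tan(βl) = 2.17
For a short-circuited stub, Z_in = jZ_0·tan(βl)

Z_in ≈ +j163 Ω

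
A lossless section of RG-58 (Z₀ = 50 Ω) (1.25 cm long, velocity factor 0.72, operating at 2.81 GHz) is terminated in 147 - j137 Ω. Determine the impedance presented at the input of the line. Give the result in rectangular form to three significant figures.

Z_in ≈ 10.2 − j19 Ω

λ = v/f = 0.72·c / 2.81 GHz = 0.0769 m
βl = 2π·l/λ = 2π × 0.163 = 58.5°
tan(βl) = tan(58.5°) = 1.63
Z_in = Z_0·(Z_L + jZ_0·tanβl)/(Z_0 + jZ_L·tanβl)
     = 50·(147 − j55.3)/(274 + j240)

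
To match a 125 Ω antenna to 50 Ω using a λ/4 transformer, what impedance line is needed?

Z_qwt = √(Z_0·R_L) = √(50 × 125) = √6250

Z_qwt ≈ 79.1 Ω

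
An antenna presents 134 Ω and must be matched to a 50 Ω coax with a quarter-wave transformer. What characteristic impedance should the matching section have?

Z_qwt ≈ 81.9 Ω

Z_qwt = √(Z_0·R_L) = √(50 × 134) = √6700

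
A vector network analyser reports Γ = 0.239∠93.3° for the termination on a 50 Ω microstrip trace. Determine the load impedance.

Z_L = Z_0·(1 + Γ)/(1 − Γ) = 50·(0.986 + j0.239)/(1.01 − j0.239)

Z_L ≈ 43.5 + j22 Ω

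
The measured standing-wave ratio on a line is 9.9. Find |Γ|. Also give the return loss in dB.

|Γ| ≈ 0.817; return loss ≈ 1.76 dB

|Γ| = (S − 1)/(S + 1) = (9.9 − 1)/(9.9 + 1) = 8.9/10.9
RL = −20·log₁₀|Γ| = −20·log₁₀(0.817)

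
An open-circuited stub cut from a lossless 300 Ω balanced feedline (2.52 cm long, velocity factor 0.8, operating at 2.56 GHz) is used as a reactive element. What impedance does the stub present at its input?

λ = v/f = 0.8·c / 2.56 GHz = 0.0938 m
βl = 2π·l/λ = 2π × 0.269 = 96.8°
tan(βl) = -8.43
For an open-circuited stub, Z_in = −jZ_0·cot(βl) = −jZ_0/tan(βl)

Z_in ≈ +j35.6 Ω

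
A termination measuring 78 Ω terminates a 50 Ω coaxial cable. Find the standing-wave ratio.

VSWR ≈ 1.56

For a purely resistive load, VSWR = R_L/Z_0 or Z_0/R_L (whichever > 1) = 78/50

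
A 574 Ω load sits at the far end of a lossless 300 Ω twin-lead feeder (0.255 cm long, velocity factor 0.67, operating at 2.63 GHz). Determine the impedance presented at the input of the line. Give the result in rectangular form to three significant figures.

Z_in ≈ 515 − j146 Ω

λ = v/f = 0.67·c / 2.63 GHz = 0.0764 m
βl = 2π·l/λ = 2π × 0.0334 = 12°
tan(βl) = tan(12°) = 0.213
Z_in = Z_0·(Z_L + jZ_0·tanβl)/(Z_0 + jZ_L·tanβl)
     = 300·(574 + j63.8)/(300 + j122)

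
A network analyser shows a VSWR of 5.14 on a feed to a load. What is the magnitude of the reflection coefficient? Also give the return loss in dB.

|Γ| = (S − 1)/(S + 1) = (5.14 − 1)/(5.14 + 1) = 4.14/6.14
RL = −20·log₁₀|Γ| = −20·log₁₀(0.674)

|Γ| ≈ 0.674; return loss ≈ 3.42 dB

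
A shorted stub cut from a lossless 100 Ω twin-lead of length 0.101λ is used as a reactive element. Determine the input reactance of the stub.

βl = 2π × 0.101 = 36.4°
tan(βl) = 0.736
For a shorted stub, Z_in = jZ_0·tan(βl)

X_in ≈ 73.6 Ω (inductive)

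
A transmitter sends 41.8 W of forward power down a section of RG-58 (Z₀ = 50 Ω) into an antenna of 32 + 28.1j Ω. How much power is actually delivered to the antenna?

|Γ| = |(-18 + j28.1)/(82 + j28.1)| = 0.385
|Γ|² = 0.148
P_refl = |Γ|²·P_inc = 6.2 W, P_del = (1 − |Γ|²)·P_inc = 35.6 W

P_delivered ≈ 35.6 W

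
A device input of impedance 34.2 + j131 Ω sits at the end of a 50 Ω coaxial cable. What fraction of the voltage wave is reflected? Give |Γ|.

|Γ| ≈ 0.847

Γ = (Z_L − Z_0)/(Z_L + Z_0) = (-15.8 + j131)/(84.2 + j131)
|Γ| = 132/156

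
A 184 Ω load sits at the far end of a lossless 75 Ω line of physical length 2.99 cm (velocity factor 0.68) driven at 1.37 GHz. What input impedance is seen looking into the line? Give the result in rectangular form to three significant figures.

Z_in ≈ 33.1 − j19.6 Ω

λ = v/f = 0.68·c / 1.37 GHz = 0.149 m
βl = 2π·l/λ = 2π × 0.201 = 72.3°
tan(βl) = tan(72.3°) = 3.13
Z_in = Z_0·(Z_L + jZ_0·tanβl)/(Z_0 + jZ_L·tanβl)
     = 75·(184 + j235)/(75 + j576)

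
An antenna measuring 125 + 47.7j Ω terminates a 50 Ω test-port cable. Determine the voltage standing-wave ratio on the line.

Γ = (Z_L − Z_0)/(Z_L + Z_0) = (75 + j47.7)/(175 + j47.7)
|Γ| = 88.9/181 = 0.49
VSWR = (1 + |Γ|)/(1 − |Γ|) = 1.49/0.51

VSWR ≈ 2.92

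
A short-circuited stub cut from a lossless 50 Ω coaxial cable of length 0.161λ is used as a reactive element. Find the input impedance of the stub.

βl = 2π × 0.161 = 58°
tan(βl) = 1.6
For a short-circuited stub, Z_in = jZ_0·tan(βl)

Z_in ≈ +j79.9 Ω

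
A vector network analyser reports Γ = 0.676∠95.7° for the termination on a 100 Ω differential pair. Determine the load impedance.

Z_L = Z_0·(1 + Γ)/(1 − Γ) = 100·(0.933 + j0.673)/(1.07 − j0.673)

Z_L ≈ 34.1 + j84.5 Ω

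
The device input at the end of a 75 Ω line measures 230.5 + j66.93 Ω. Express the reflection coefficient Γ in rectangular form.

Γ ≈ 0.531 + j0.103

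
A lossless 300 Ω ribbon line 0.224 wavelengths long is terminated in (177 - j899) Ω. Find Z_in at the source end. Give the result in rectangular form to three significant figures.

βl = 2π × 0.224 = 80.6°
tan(βl) = tan(80.6°) = 6.07
Z_in = Z_0·(Z_L + jZ_0·tanβl)/(Z_0 + jZ_L·tanβl)
     = 300·(177 + j921)/(5750 + j1070)

Z_in ≈ 17.6 + j44.7 Ω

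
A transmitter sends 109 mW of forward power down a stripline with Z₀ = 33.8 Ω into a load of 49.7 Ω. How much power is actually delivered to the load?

P_delivered ≈ 105 mW

Γ = (49.7 − 33.8)/(49.7 + 33.8) = 0.19
|Γ|² = 0.0363
P_refl = |Γ|²·P_inc = 3.95 mW, P_del = (1 − |Γ|²)·P_inc = 105 mW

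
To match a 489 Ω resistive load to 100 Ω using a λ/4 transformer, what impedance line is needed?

Z_qwt = √(Z_0·R_L) = √(100 × 489) = √48900

Z_qwt ≈ 221 Ω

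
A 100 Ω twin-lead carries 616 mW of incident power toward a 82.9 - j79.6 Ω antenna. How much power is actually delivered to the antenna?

P_delivered ≈ 513 mW

|Γ| = |(-17.1 − j79.6)/(182.9 − j79.6)| = 0.408
|Γ|² = 0.167
P_refl = |Γ|²·P_inc = 103 mW, P_del = (1 − |Γ|²)·P_inc = 513 mW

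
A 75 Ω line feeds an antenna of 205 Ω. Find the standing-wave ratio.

VSWR ≈ 2.73

Γ = (205 − 75)/(205 + 75) = 0.464
VSWR = (1 + 0.464)/(1 − 0.464)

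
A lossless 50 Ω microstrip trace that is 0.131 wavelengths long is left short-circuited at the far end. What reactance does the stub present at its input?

X_in ≈ 53.9 Ω (inductive)

βl = 2π × 0.131 = 47.2°
tan(βl) = 1.08
For a short-circuited stub, Z_in = jZ_0·tan(βl)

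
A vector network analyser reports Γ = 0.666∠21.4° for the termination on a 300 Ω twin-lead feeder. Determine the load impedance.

Z_L ≈ 821 + j717 Ω

Z_L = Z_0·(1 + Γ)/(1 − Γ) = 300·(1.62 + j0.243)/(0.38 − j0.243)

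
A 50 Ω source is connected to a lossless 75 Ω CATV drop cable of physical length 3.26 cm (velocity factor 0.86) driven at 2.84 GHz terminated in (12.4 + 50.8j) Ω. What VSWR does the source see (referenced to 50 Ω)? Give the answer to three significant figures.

VSWR ≈ 6.5

λ = v/f = 0.86·c / 2.84 GHz = 0.0908 m
βl = 2π·l/λ = 2π × 0.359 = 129°
tan(βl) = -1.23
Z_in = Z_0·(Z_L + jZ_0·tanβl)/(Z_0 + jZ_L·tanβl) = 9.15 − j21.5 Ω
Γ_s = (Z_in − Z_s)/(Z_in + Z_s) = (-40.8 − j21.5)/(59.2 − j21.5), |Γ_s| = 0.733
VSWR = (1 + |Γ_s|)/(1 − |Γ_s|)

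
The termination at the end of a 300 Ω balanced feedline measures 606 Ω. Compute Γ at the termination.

Γ = (Z_L − Z_0)/(Z_L + Z_0) = (606 − 300)/(606 + 300) = 306/906

Γ = 0.338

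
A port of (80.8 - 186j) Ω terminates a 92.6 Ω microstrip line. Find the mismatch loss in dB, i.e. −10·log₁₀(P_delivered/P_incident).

mismatch loss ≈ 3.35 dB

Γ = (-11.8 − j186)/(173.4 − j186), |Γ| = 0.733
|Γ|² = 0.537, so P_del/P_inc = 1 − |Γ|² = 0.463
ML = −10·log₁₀(1 − |Γ|²)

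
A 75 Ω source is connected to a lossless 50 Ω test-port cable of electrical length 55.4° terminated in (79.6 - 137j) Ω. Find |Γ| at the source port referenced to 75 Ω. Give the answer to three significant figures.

|Γ| ≈ 0.811

tan(βl) = 1.45
Z_in = Z_0·(Z_L + jZ_0·tanβl)/(Z_0 + jZ_L·tanβl) = 8.22 − j16.8 Ω
Γ_s = (Z_in − Z_s)/(Z_in + Z_s) = (-66.8 − j16.8)/(83.2 − j16.8), |Γ_s| = 0.811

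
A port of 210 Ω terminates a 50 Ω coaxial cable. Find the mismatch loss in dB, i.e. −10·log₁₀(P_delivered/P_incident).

Γ = (210 − 50)/(210 + 50) = 0.615
|Γ|² = 0.379, so P_del/P_inc = 1 − |Γ|² = 0.621
ML = −10·log₁₀(1 − |Γ|²)

mismatch loss ≈ 2.07 dB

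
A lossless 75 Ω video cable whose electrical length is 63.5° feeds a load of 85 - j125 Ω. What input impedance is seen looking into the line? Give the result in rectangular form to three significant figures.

tan(βl) = tan(63.5°) = 2.01
Z_in = Z_0·(Z_L + jZ_0·tanβl)/(Z_0 + jZ_L·tanβl)
     = 75·(85 + j25.4)/(326 + j170)

Z_in ≈ 17.8 − j3.45 Ω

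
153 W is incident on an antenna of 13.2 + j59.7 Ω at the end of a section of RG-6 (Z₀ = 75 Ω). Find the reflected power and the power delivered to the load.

P_reflected ≈ 99.6 W; P_delivered ≈ 53.4 W

|Γ| = |(-61.8 + j59.7)/(88.2 + j59.7)| = 0.807
|Γ|² = 0.651
P_refl = |Γ|²·P_inc = 99.6 W, P_del = (1 − |Γ|²)·P_inc = 53.4 W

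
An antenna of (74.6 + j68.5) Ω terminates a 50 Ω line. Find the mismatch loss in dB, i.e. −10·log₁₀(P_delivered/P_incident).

mismatch loss ≈ 1.32 dB

Γ = (24.6 + j68.5)/(124.6 + j68.5), |Γ| = 0.512
|Γ|² = 0.262, so P_del/P_inc = 1 − |Γ|² = 0.738
ML = −10·log₁₀(1 − |Γ|²)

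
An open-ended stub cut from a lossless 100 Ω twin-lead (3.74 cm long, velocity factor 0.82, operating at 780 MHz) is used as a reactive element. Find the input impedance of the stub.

Z_in ≈ −j108 Ω

λ = v/f = 0.82·c / 780 MHz = 0.315 m
βl = 2π·l/λ = 2π × 0.119 = 42.7°
tan(βl) = 0.922
For an open-ended stub, Z_in = −jZ_0·cot(βl) = −jZ_0/tan(βl)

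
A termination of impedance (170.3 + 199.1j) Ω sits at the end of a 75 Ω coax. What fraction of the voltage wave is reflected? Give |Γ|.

Γ = (Z_L − Z_0)/(Z_L + Z_0) = (95.3 + j199.1)/(245.3 + j199.1)
|Γ| = 221/316

|Γ| ≈ 0.699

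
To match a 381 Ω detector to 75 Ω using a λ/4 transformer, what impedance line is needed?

Z_qwt ≈ 169 Ω

Z_qwt = √(Z_0·R_L) = √(75 × 381) = √28580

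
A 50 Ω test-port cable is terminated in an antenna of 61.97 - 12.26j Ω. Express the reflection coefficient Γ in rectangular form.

Γ = (Z_L − Z_0)/(Z_L + Z_0) = (11.97 − j12.26)/(112 − j12.26)

Γ ≈ 0.117 − j0.0966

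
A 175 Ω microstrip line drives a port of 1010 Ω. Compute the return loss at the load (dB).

RL ≈ 3.04 dB

Γ = (1010 − 175)/(1010 + 175) = 0.705
RL = −20·log₁₀|Γ| = −20·log₁₀(0.705)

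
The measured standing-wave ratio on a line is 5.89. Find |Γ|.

|Γ| ≈ 0.71

|Γ| = (S − 1)/(S + 1) = (5.89 − 1)/(5.89 + 1) = 4.89/6.89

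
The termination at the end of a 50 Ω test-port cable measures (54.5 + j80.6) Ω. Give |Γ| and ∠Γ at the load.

Γ ≈ 0.612 ∠ 49.2°

Γ = (Z_L − Z_0)/(Z_L + Z_0) = (4.5 + j80.6)/(104.5 + j80.6)
|Γ| = 80.7/132 = 0.612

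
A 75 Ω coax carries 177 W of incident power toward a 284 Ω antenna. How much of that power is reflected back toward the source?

Γ = (284 − 75)/(284 + 75) = 0.582
|Γ|² = 0.339
P_refl = |Γ|²·P_inc = 60 W, P_del = (1 − |Γ|²)·P_inc = 117 W

P_reflected ≈ 60 W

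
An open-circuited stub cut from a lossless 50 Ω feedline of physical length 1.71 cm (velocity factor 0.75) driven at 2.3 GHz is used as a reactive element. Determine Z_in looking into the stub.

Z_in ≈ −j25.6 Ω

λ = v/f = 0.75·c / 2.3 GHz = 0.0978 m
βl = 2π·l/λ = 2π × 0.175 = 62.9°
tan(βl) = 1.96
For an open-circuited stub, Z_in = −jZ_0·cot(βl) = −jZ_0/tan(βl)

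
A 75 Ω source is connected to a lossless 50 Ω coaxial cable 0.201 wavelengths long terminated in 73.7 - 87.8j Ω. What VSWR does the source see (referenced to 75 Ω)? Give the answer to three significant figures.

βl = 2π × 0.201 = 72.4°
tan(βl) = 3.14
Z_in = Z_0·(Z_L + jZ_0·tanβl)/(Z_0 + jZ_L·tanβl) = 12.5 + j1.74 Ω
Γ_s = (Z_in − Z_s)/(Z_in + Z_s) = (-62.5 + j1.74)/(87.5 + j1.74), |Γ_s| = 0.714
VSWR = (1 + |Γ_s|)/(1 − |Γ_s|)

VSWR ≈ 5.99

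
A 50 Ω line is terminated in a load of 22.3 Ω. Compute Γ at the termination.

Γ = (Z_L − Z_0)/(Z_L + Z_0) = (22.3 − 50)/(22.3 + 50) = -27.7/72.3

Γ = -0.383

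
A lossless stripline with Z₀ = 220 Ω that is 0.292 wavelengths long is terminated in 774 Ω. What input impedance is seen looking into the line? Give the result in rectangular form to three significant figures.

Z_in ≈ 66.7 + j54.3 Ω

βl = 2π × 0.292 = 105°
tan(βl) = tan(105°) = -3.7
Z_in = Z_0·(Z_L + jZ_0·tanβl)/(Z_0 + jZ_L·tanβl)
     = 220·(774 − j814)/(220 − j2860)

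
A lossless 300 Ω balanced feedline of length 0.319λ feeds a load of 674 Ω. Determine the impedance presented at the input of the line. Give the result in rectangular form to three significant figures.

βl = 2π × 0.319 = 115°
tan(βl) = tan(115°) = -2.16
Z_in = Z_0·(Z_L + jZ_0·tanβl)/(Z_0 + jZ_L·tanβl)
     = 300·(674 − j648)/(300 − j1460)

Z_in ≈ 156 + j107 Ω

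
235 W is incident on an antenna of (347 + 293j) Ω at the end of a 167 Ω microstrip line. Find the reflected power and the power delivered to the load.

P_reflected ≈ 79.4 W; P_delivered ≈ 156 W

|Γ| = |(180 + j293)/(514 + j293)| = 0.581
|Γ|² = 0.338
P_refl = |Γ|²·P_inc = 79.4 W, P_del = (1 − |Γ|²)·P_inc = 156 W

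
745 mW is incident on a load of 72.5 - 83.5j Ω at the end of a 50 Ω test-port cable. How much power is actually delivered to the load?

P_delivered ≈ 492 mW

|Γ| = |(22.5 − j83.5)/(122.5 − j83.5)| = 0.583
|Γ|² = 0.34
P_refl = |Γ|²·P_inc = 253 mW, P_del = (1 − |Γ|²)·P_inc = 492 mW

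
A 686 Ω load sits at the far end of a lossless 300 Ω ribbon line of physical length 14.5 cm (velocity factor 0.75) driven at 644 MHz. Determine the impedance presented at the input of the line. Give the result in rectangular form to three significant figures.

λ = v/f = 0.75·c / 644 MHz = 0.349 m
βl = 2π·l/λ = 2π × 0.415 = 149°
tan(βl) = tan(149°) = -0.591
Z_in = Z_0·(Z_L + jZ_0·tanβl)/(Z_0 + jZ_L·tanβl)
     = 300·(686 − j177)/(300 − j406)

Z_in ≈ 327 + j265 Ω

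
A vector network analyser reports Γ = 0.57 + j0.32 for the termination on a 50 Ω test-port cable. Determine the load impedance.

Z_L = Z_0·(1 + Γ)/(1 − Γ) = 50·(1.57 + j0.32)/(0.43 − j0.32)

Z_L ≈ 99.7 + j111 Ω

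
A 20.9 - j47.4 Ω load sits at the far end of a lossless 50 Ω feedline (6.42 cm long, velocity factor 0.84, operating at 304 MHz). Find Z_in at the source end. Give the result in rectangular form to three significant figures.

Z_in ≈ 11.6 − j15.7 Ω

λ = v/f = 0.84·c / 304 MHz = 0.829 m
βl = 2π·l/λ = 2π × 0.0774 = 27.9°
tan(βl) = tan(27.9°) = 0.529
Z_in = Z_0·(Z_L + jZ_0·tanβl)/(Z_0 + jZ_L·tanβl)
     = 50·(20.9 − j20.9)/(75.1 + j11.1)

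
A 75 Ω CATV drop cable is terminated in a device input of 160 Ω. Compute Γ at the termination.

Γ = (Z_L − Z_0)/(Z_L + Z_0) = (160 − 75)/(160 + 75) = 85/235

Γ = 0.362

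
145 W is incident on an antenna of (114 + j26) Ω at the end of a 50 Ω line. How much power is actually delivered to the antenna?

P_delivered ≈ 120 W

|Γ| = |(64 + j26)/(164 + j26)| = 0.416
|Γ|² = 0.173
P_refl = |Γ|²·P_inc = 25.1 W, P_del = (1 − |Γ|²)·P_inc = 120 W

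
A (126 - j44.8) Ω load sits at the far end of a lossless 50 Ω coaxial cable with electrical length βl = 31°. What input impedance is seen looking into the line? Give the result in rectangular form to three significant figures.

Z_in ≈ 36.8 − j45.8 Ω

tan(βl) = tan(31°) = 0.601
Z_in = Z_0·(Z_L + jZ_0·tanβl)/(Z_0 + jZ_L·tanβl)
     = 50·(126 − j14.8)/(76.9 + j75.7)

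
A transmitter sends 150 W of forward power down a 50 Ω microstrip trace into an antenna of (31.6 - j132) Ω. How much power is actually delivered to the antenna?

P_delivered ≈ 39.4 W

|Γ| = |(-18.4 − j132)/(81.6 − j132)| = 0.859
|Γ|² = 0.738
P_refl = |Γ|²·P_inc = 111 W, P_del = (1 − |Γ|²)·P_inc = 39.4 W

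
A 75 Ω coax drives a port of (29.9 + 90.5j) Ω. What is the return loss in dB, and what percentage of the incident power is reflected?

Γ = (-45.1 + j90.5)/(104.9 + j90.5), |Γ| = 0.73
RL = −20·log₁₀(0.73) = 2.74 dB
P_refl/P_inc = |Γ|² = 0.533

RL ≈ 2.74 dB; 53.3% of incident power reflected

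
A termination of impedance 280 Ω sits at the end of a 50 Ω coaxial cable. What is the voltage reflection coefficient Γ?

Γ = 0.697

Γ = (Z_L − Z_0)/(Z_L + Z_0) = (280 − 50)/(280 + 50) = 230/330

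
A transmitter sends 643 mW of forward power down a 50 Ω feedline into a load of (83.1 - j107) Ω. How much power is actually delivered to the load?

P_delivered ≈ 366 mW

|Γ| = |(33.1 − j107)/(133.1 − j107)| = 0.656
|Γ|² = 0.43
P_refl = |Γ|²·P_inc = 277 mW, P_del = (1 − |Γ|²)·P_inc = 366 mW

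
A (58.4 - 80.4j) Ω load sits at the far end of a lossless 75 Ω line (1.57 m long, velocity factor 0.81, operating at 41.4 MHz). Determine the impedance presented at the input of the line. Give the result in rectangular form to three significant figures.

Z_in ≈ 38.6 + j55.9 Ω

λ = v/f = 0.81·c / 41.4 MHz = 5.87 m
βl = 2π·l/λ = 2π × 0.267 = 96.3°
tan(βl) = tan(96.3°) = -9.07
Z_in = Z_0·(Z_L + jZ_0·tanβl)/(Z_0 + jZ_L·tanβl)
     = 75·(58.4 − j760)/(-654 − j530)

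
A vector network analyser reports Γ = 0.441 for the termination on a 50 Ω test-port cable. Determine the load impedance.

Z_L ≈ 129 Ω

Z_L = Z_0·(1 + Γ)/(1 − Γ) = 50·(1.44)/(0.559)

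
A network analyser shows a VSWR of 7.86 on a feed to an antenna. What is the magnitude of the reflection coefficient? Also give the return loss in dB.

|Γ| ≈ 0.774; return loss ≈ 2.22 dB

|Γ| = (S − 1)/(S + 1) = (7.86 − 1)/(7.86 + 1) = 6.86/8.86
RL = −20·log₁₀|Γ| = −20·log₁₀(0.774)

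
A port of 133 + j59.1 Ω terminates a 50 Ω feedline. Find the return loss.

Γ = (83 + j59.1)/(183 + j59.1), |Γ| = 0.53
RL = −20·log₁₀|Γ| = −20·log₁₀(0.53)

RL ≈ 5.52 dB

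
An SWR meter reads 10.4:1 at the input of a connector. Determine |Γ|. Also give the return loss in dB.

|Γ| = (S − 1)/(S + 1) = (10.4 − 1)/(10.4 + 1) = 9.4/11.4
RL = −20·log₁₀|Γ| = −20·log₁₀(0.825)

|Γ| ≈ 0.825; return loss ≈ 1.68 dB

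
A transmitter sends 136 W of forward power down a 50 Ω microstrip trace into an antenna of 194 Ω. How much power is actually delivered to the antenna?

Γ = (194 − 50)/(194 + 50) = 0.59
|Γ|² = 0.348
P_refl = |Γ|²·P_inc = 47.4 W, P_del = (1 − |Γ|²)·P_inc = 88.6 W

P_delivered ≈ 88.6 W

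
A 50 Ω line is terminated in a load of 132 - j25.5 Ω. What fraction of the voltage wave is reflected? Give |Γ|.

|Γ| ≈ 0.467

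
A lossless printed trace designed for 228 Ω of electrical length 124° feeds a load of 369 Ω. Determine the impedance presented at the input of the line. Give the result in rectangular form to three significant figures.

Z_in ≈ 175 + j81 Ω

tan(βl) = tan(124°) = -1.48
Z_in = Z_0·(Z_L + jZ_0·tanβl)/(Z_0 + jZ_L·tanβl)
     = 228·(369 − j338)/(228 − j547)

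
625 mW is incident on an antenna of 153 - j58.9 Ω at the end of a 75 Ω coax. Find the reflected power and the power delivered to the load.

|Γ| = |(78 − j58.9)/(228 − j58.9)| = 0.415
|Γ|² = 0.172
P_refl = |Γ|²·P_inc = 108 mW, P_del = (1 − |Γ|²)·P_inc = 517 mW

P_reflected ≈ 108 mW; P_delivered ≈ 517 mW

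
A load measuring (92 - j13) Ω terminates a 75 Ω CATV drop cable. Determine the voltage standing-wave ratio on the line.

Γ = (Z_L − Z_0)/(Z_L + Z_0) = (17 − j13)/(167 − j13)
|Γ| = 21.4/168 = 0.128
VSWR = (1 + |Γ|)/(1 − |Γ|) = 1.13/0.872

VSWR ≈ 1.29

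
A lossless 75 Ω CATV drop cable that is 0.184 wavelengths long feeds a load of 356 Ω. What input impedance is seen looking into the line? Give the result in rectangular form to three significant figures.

βl = 2π × 0.184 = 66.2°
tan(βl) = tan(66.2°) = 2.27
Z_in = Z_0·(Z_L + jZ_0·tanβl)/(Z_0 + jZ_L·tanβl)
     = 75·(356 + j170)/(75 + j809)

Z_in ≈ 18.7 − j31.3 Ω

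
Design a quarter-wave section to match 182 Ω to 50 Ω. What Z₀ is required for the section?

Z_qwt ≈ 95.4 Ω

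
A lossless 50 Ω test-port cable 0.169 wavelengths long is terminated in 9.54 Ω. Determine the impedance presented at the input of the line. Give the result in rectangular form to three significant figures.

βl = 2π × 0.169 = 60.8°
tan(βl) = tan(60.8°) = 1.79
Z_in = Z_0·(Z_L + jZ_0·tanβl)/(Z_0 + jZ_L·tanβl)
     = 50·(9.54 + j89.6)/(50 + j17.1)

Z_in ≈ 36 + j77.3 Ω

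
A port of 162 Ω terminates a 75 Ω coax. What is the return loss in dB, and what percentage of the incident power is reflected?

RL ≈ 8.7 dB; 13.5% of incident power reflected

Γ = (162 − 75)/(162 + 75) = 0.367
RL = −20·log₁₀(0.367) = 8.7 dB
P_refl/P_inc = |Γ|² = 0.135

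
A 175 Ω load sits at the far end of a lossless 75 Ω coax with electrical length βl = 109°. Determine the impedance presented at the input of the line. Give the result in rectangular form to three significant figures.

tan(βl) = tan(109°) = -2.9
Z_in = Z_0·(Z_L + jZ_0·tanβl)/(Z_0 + jZ_L·tanβl)
     = 75·(175 − j218)/(75 − j508)

Z_in ≈ 35.2 + j20.6 Ω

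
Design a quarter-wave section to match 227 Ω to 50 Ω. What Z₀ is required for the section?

Z_qwt ≈ 107 Ω

Z_qwt = √(Z_0·R_L) = √(50 × 227) = √11350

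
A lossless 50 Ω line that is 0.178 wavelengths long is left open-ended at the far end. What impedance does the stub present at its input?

βl = 2π × 0.178 = 64.1°
tan(βl) = 2.06
For an open-ended stub, Z_in = −jZ_0·cot(βl) = −jZ_0/tan(βl)

Z_in ≈ −j24.3 Ω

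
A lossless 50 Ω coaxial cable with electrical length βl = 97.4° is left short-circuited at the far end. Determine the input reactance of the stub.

tan(βl) = -7.7
For a short-circuited stub, Z_in = jZ_0·tan(βl)

X_in ≈ -385 Ω (capacitive)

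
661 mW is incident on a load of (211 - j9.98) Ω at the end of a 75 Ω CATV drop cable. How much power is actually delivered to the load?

|Γ| = |(136 − j9.98)/(286 − j9.98)| = 0.477
|Γ|² = 0.227
P_refl = |Γ|²·P_inc = 150 mW, P_del = (1 − |Γ|²)·P_inc = 511 mW

P_delivered ≈ 511 mW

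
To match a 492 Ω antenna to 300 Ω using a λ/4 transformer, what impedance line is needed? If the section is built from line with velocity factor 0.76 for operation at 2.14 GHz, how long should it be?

Z_qwt ≈ 384 Ω; length ≈ 2.66 cm

Z_qwt = √(Z_0·R_L) = √(300 × 492) = √147600
λ = 0.76·c/f = 0.107 m, so l = λ/4 = 0.0266 m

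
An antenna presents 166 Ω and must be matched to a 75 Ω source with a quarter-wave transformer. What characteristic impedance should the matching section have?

Z_qwt ≈ 112 Ω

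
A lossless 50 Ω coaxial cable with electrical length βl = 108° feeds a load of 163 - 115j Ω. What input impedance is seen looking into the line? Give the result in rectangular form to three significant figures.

tan(βl) = tan(108°) = -3.08
Z_in = Z_0·(Z_L + jZ_0·tanβl)/(Z_0 + jZ_L·tanβl)
     = 50·(163 − j269)/(-304 − j502)

Z_in ≈ 12.4 + j23.8 Ω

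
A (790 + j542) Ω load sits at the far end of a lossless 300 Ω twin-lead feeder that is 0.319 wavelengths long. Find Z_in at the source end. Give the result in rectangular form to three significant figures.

βl = 2π × 0.319 = 115°
tan(βl) = tan(115°) = -2.16
Z_in = Z_0·(Z_L + jZ_0·tanβl)/(Z_0 + jZ_L·tanβl)
     = 300·(790 − j106)/(1470 − j1710)

Z_in ≈ 79.4 + j70.5 Ω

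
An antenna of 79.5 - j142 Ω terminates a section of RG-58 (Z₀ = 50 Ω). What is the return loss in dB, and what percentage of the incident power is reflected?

RL ≈ 2.45 dB; 57% of incident power reflected

Γ = (29.5 − j142)/(129.5 − j142), |Γ| = 0.755
RL = −20·log₁₀(0.755) = 2.45 dB
P_refl/P_inc = |Γ|² = 0.57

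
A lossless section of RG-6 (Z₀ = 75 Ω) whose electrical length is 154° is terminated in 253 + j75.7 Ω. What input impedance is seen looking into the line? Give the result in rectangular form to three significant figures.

Z_in ≈ 63.5 + j96.2 Ω

tan(βl) = tan(154°) = -0.488
Z_in = Z_0·(Z_L + jZ_0·tanβl)/(Z_0 + jZ_L·tanβl)
     = 75·(253 + j39.1)/(112 − j123)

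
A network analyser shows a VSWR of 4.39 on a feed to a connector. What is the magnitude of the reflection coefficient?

|Γ| ≈ 0.629

|Γ| = (S − 1)/(S + 1) = (4.39 − 1)/(4.39 + 1) = 3.39/5.39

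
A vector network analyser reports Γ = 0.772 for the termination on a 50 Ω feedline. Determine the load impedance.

Z_L = Z_0·(1 + Γ)/(1 − Γ) = 50·(1.77)/(0.228)

Z_L ≈ 389 Ω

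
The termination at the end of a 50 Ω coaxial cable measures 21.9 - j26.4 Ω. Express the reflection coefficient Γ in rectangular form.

Γ = (Z_L − Z_0)/(Z_L + Z_0) = (-28.1 − j26.4)/(71.9 − j26.4)

Γ ≈ -0.226 − j0.45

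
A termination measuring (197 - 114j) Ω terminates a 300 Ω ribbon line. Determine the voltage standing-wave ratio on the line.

Γ = (Z_L − Z_0)/(Z_L + Z_0) = (-103 − j114)/(497 − j114)
|Γ| = 154/510 = 0.301
VSWR = (1 + |Γ|)/(1 − |Γ|) = 1.3/0.699

VSWR ≈ 1.86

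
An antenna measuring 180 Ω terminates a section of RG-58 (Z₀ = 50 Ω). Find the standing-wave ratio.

Γ = (180 − 50)/(180 + 50) = 0.565
VSWR = (1 + 0.565)/(1 − 0.565)

VSWR ≈ 3.6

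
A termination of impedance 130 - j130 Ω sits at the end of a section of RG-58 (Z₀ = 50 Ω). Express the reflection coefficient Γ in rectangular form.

Γ = (Z_L − Z_0)/(Z_L + Z_0) = (80 − j130)/(180 − j130)

Γ ≈ 0.635 − j0.264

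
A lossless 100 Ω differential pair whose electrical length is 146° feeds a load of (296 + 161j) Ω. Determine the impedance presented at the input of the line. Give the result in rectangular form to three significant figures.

tan(βl) = tan(146°) = -0.675
Z_in = Z_0·(Z_L + jZ_0·tanβl)/(Z_0 + jZ_L·tanβl)
     = 100·(296 + j93.5)/(209 − j200)

Z_in ≈ 51.7 + j94.3 Ω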